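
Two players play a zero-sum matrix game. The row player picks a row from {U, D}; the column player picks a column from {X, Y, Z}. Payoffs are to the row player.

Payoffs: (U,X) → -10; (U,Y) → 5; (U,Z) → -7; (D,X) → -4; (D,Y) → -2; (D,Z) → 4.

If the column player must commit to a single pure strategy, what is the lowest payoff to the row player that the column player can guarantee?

-4

Column maxima: X → -4, Y → 5, Z → 4.
The smallest of these is -4.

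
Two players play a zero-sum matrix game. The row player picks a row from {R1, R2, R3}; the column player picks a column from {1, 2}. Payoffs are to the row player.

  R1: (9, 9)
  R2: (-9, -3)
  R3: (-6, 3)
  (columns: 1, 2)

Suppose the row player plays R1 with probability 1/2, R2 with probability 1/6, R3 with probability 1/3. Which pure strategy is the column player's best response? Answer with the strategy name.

1

If the column player plays 1, the row player's expected payoff is (1/2)·9 + (1/6)·(-9) + (1/3)·(-6) = 1.
If the column player plays 2, the row player's expected payoff is (1/2)·9 + (1/6)·(-3) + (1/3)·3 = 5.
The column player minimizes the row player's payoff; the smallest is 1, so the best response is 1.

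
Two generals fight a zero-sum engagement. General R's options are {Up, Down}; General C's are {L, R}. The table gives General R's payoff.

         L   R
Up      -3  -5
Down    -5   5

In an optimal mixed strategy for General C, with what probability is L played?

Row minima: Up → -5, Down → -5; maximin = -5.
Column maxima: L → -3, R → 5; minimax = -3.
-5 ≠ -3, so there is no saddle point; optimal play is mixed.
Let General R play Up with probability p. Expected payoff against L: (-3)p + (-5)(1−p) = 2p − 5; against R: (-5)p + 5(1−p) = −10p + 5.
Setting these equal: 2p − 5 = −10p + 5 ⇒ 12p = 10 ⇒ p = 5/6, and the value is (2)·(5/6) − 5 = -10/3.
For General C: with q = P(L), equating Up's and Down's payoffs gives 2q − 5 = −10q + 5 ⇒ q = 5/6.

5/6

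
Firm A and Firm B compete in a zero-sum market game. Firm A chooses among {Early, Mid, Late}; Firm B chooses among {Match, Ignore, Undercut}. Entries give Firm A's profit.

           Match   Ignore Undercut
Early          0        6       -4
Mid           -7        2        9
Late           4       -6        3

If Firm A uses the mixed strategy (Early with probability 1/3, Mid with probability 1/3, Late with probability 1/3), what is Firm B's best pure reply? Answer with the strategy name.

If Firm B plays Match, Firm A's expected payoff is (1/3)·0 + (1/3)·(-7) + (1/3)·4 = -1.
If Firm B plays Ignore, Firm A's expected payoff is (1/3)·6 + (1/3)·2 + (1/3)·(-6) = 2/3.
If Firm B plays Undercut, Firm A's expected payoff is (1/3)·(-4) + (1/3)·9 + (1/3)·3 = 8/3.
Firm B minimizes Firm A's payoff; the smallest is -1, so the best response is Match.

Match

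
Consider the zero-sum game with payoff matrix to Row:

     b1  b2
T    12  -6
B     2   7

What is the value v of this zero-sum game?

96/23

Row minima: T → -6, B → 2; maximin = 2.
Column maxima: b1 → 12, b2 → 7; minimax = 7.
2 ≠ 7, so there is no saddle point; optimal play is mixed.
Let Row play T with probability p. Expected payoff against b1: 12p + 2(1−p) = 10p + 2; against b2: (-6)p + 7(1−p) = −13p + 7.
Setting these equal: 10p + 2 = −13p + 7 ⇒ 23p = 5 ⇒ p = 5/23, and the value is (10)·(5/23) + 2 = 96/23.
For Column: with q = P(b1), equating T's and B's payoffs gives 18q − 6 = −5q + 7 ⇒ q = 13/23.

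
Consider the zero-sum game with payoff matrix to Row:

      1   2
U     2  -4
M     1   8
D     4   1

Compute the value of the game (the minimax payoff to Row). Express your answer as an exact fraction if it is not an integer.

Row minima: U → -4, M → 1, D → 1; maximin = 1.
Column maxima: 1 → 4, 2 → 8; minimax = 4.
1 ≠ 4, so there is no saddle point; optimal play is mixed.
U is strictly dominated by D, so Row never plays it.
On the remaining 2×2 (M, D vs 1, 2):
Let Row play M with probability p. Expected payoff against 1: 1p + 4(1−p) = −3p + 4; against 2: 8p + 1(1−p) = 7p + 1.
Setting these equal: −3p + 4 = 7p + 1 ⇒ −10p = -3 ⇒ p = 3/10, and the value is (-3)·(3/10) + 4 = 31/10.
For Column: with q = P(1), equating M's and D's payoffs gives −7q + 8 = 3q + 1 ⇒ q = 7/10.

31/10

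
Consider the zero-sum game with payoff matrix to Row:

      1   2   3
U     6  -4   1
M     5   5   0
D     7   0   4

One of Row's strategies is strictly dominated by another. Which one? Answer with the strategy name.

U

D gives a strictly higher payoff than U against every column: 7 > 6, 0 > -4, 4 > 1.
So U is strictly dominated and Row never plays it.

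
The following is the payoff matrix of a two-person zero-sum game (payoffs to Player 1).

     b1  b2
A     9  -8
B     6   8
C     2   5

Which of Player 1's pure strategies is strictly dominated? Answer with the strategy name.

B gives a strictly higher payoff than C against every column: 6 > 2, 8 > 5.
So C is strictly dominated and Player 1 never plays it.

C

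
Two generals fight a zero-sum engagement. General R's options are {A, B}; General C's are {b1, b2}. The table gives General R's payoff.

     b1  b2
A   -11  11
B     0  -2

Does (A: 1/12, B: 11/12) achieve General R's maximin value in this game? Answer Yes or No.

Against b1 this mix gives (1/12)·(-11) + (11/12)·0 = -11/12.
Against b2 this mix gives (1/12)·11 + (11/12)·(-2) = -11/12.
All of General C's active replies (b1, b2) yield -11/12, and no column does worse for General R. The mix makes General C indifferent and guarantees -11/12, so it is optimal.

Yes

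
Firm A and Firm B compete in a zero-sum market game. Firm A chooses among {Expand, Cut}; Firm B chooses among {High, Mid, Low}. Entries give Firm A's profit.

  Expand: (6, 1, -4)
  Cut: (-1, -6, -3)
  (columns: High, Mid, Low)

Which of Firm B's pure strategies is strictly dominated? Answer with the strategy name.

Mid holds Firm A's payoff strictly below High in every row: 1 < 6, -6 < -1.
So High is strictly dominated for Firm B.

High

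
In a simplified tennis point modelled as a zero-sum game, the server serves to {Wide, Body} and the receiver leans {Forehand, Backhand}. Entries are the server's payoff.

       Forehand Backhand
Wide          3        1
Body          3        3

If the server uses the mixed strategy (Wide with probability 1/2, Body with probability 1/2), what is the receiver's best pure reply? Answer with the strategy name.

Backhand

If the receiver plays Forehand, the server's expected payoff is (1/2)·3 + (1/2)·3 = 3.
If the receiver plays Backhand, the server's expected payoff is (1/2)·1 + (1/2)·3 = 2.
The receiver minimizes the server's payoff; the smallest is 2, so the best response is Backhand.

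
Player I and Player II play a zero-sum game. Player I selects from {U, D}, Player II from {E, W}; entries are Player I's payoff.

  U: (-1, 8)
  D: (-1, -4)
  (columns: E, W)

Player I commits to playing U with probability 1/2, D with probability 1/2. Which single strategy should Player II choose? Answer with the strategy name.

If Player II plays E, Player I's expected payoff is (1/2)·(-1) + (1/2)·(-1) = -1.
If Player II plays W, Player I's expected payoff is (1/2)·8 + (1/2)·(-4) = 2.
Player II minimizes Player I's payoff; the smallest is -1, so the best response is E.

E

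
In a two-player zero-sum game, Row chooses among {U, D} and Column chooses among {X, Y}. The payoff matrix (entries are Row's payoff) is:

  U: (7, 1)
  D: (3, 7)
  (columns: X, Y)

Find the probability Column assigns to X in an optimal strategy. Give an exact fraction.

3/5

Row minima: U → 1, D → 3; maximin = 3.
Column maxima: X → 7, Y → 7; minimax = 7.
3 ≠ 7, so there is no saddle point; optimal play is mixed.
Let Row play U with probability p. Expected payoff against X: 7p + 3(1−p) = 4p + 3; against Y: 1p + 7(1−p) = −6p + 7.
Setting these equal: 4p + 3 = −6p + 7 ⇒ 10p = 4 ⇒ p = 2/5, and the value is (4)·(2/5) + 3 = 23/5.
For Column: with q = P(X), equating U's and D's payoffs gives 6q + 1 = −4q + 7 ⇒ q = 3/5.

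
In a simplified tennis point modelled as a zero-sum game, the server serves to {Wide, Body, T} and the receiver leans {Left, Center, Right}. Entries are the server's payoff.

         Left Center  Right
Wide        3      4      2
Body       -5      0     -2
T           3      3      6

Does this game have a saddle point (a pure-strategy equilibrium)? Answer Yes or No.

Row minima: Wide → 2, Body → -5, T → 3; maximin = 3.
Column maxima: Left → 3, Center → 4, Right → 6; minimax = 3.
maximin = minimax = 3, so a saddle point exists.

Yes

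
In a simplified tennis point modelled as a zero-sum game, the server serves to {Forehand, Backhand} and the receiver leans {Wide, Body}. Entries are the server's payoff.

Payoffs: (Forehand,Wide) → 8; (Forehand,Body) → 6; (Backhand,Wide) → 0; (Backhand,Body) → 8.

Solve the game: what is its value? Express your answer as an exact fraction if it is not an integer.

32/5

Row minima: Forehand → 6, Backhand → 0; maximin = 6.
Column maxima: Wide → 8, Body → 8; minimax = 8.
6 ≠ 8, so there is no saddle point; optimal play is mixed.
Let the server play Forehand with probability p. Expected payoff against Wide: 8p + 0(1−p) = 8p; against Body: 6p + 8(1−p) = −2p + 8.
Setting these equal: 8p = −2p + 8 ⇒ 10p = 8 ⇒ p = 4/5, and the value is (8)·(4/5) = 32/5.
For the receiver: with q = P(Wide), equating Forehand's and Backhand's payoffs gives 2q + 6 = −8q + 8 ⇒ q = 1/5.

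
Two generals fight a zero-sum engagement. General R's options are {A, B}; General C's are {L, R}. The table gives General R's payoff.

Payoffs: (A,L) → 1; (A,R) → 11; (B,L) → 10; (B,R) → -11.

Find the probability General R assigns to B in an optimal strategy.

10/31

Row minima: A → 1, B → -11; maximin = 1.
Column maxima: L → 10, R → 11; minimax = 10.
1 ≠ 10, so there is no saddle point; optimal play is mixed.
Let General R play A with probability p. Expected payoff against L: 1p + 10(1−p) = −9p + 10; against R: 11p + (-11)(1−p) = 22p − 11.
Setting these equal: −9p + 10 = 22p − 11 ⇒ −31p = -21 ⇒ p = 21/31, and the value is (-9)·(21/31) + 10 = 121/31.
For General C: with q = P(L), equating A's and B's payoffs gives −10q + 11 = 21q − 11 ⇒ q = 22/31.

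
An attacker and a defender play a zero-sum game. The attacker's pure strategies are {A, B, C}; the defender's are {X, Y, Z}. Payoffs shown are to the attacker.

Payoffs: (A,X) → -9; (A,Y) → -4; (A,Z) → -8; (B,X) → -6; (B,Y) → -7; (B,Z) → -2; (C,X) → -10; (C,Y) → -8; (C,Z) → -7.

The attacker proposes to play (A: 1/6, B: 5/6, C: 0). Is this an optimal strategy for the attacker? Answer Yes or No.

Against X this mix gives (1/6)·(-9) + (5/6)·(-6) = -13/2.
Against Y this mix gives (1/6)·(-4) + (5/6)·(-7) = -13/2.
Against Z this mix gives (1/6)·(-8) + (5/6)·(-2) = -3.
All of the defender's active replies (X, Y) yield -13/2, and no column does worse for the attacker. The mix makes the defender indifferent and guarantees -13/2, so it is optimal.

Yes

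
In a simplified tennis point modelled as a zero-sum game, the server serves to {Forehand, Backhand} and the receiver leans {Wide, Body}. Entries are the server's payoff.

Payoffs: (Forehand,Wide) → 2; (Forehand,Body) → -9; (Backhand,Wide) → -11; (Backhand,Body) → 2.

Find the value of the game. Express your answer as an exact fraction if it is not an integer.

-95/24

Row minima: Forehand → -9, Backhand → -11; maximin = -9.
Column maxima: Wide → 2, Body → 2; minimax = 2.
-9 ≠ 2, so there is no saddle point; optimal play is mixed.
Let the server play Forehand with probability p. Expected payoff against Wide: 2p + (-11)(1−p) = 13p − 11; against Body: (-9)p + 2(1−p) = −11p + 2.
Setting these equal: 13p − 11 = −11p + 2 ⇒ 24p = 13 ⇒ p = 13/24, and the value is (13)·(13/24) − 11 = -95/24.
For the receiver: with q = P(Wide), equating Forehand's and Backhand's payoffs gives 11q − 9 = −13q + 2 ⇒ q = 11/24.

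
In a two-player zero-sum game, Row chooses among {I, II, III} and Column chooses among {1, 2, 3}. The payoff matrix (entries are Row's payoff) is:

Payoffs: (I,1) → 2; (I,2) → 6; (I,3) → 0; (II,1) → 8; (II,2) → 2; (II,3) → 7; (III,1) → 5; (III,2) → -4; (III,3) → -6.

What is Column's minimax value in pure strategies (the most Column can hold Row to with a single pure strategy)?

6

Column maxima: 1 → 8, 2 → 6, 3 → 7.
The smallest of these is 6.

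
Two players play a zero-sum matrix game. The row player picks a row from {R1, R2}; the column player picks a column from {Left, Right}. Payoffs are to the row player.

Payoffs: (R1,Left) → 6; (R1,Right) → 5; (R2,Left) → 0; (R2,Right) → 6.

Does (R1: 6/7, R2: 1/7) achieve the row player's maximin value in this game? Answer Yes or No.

Yes

Against Left this mix gives (6/7)·6 + (1/7)·0 = 36/7.
Against Right this mix gives (6/7)·5 + (1/7)·6 = 36/7.
All of the column player's active replies (Left, Right) yield 36/7, and no column does worse for the row player. The mix makes the column player indifferent and guarantees 36/7, so it is optimal.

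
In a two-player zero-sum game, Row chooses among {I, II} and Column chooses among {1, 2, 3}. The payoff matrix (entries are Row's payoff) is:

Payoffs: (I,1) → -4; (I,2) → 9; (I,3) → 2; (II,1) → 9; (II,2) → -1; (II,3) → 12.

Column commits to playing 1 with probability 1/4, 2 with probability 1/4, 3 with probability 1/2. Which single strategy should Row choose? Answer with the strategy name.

Expected payoff of I: (1/4)·(-4) + (1/4)·9 + (1/2)·2 = 9/4.
Expected payoff of II: (1/4)·9 + (1/4)·(-1) + (1/2)·12 = 8.
The largest is 8, so Row's best response is II.

II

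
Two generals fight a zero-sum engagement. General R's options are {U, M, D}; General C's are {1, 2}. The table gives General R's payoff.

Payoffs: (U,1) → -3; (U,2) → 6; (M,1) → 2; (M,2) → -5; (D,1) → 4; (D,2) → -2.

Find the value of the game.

Row minima: U → -3, M → -5, D → -2; maximin = -2.
Column maxima: 1 → 4, 2 → 6; minimax = 4.
-2 ≠ 4, so there is no saddle point; optimal play is mixed.
M is strictly dominated by D, so General R never plays it.
On the remaining 2×2 (U, D vs 1, 2):
Let General R play U with probability p. Expected payoff against 1: (-3)p + 4(1−p) = −7p + 4; against 2: 6p + (-2)(1−p) = 8p − 2.
Setting these equal: −7p + 4 = 8p − 2 ⇒ −15p = -6 ⇒ p = 2/5, and the value is (-7)·(2/5) + 4 = 6/5.
For General C: with q = P(1), equating U's and D's payoffs gives −9q + 6 = 6q − 2 ⇒ q = 8/15.

6/5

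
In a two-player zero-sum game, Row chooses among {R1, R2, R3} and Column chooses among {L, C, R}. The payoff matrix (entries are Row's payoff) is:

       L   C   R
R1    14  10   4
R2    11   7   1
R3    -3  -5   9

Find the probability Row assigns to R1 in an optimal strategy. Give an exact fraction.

Row minima: R1 → 4, R2 → 1, R3 → -5; maximin = 4.
Column maxima: L → 14, C → 10, R → 9; minimax = 9.
4 ≠ 9, so there is no saddle point; optimal play is mixed.
R2 is strictly dominated by R1, so Row never plays it.
L is strictly dominated by C (it gives Row strictly more in every row), so Column never plays it.
On the remaining 2×2 (R1, R3 vs C, R):
Let Row play R1 with probability p. Expected payoff against C: 10p + (-5)(1−p) = 15p − 5; against R: 4p + 9(1−p) = −5p + 9.
Setting these equal: 15p − 5 = −5p + 9 ⇒ 20p = 14 ⇒ p = 7/10, and the value is (15)·(7/10) − 5 = 11/2.
For Column: with q = P(C), equating R1's and R3's payoffs gives 6q + 4 = −14q + 9 ⇒ q = 1/4.

7/10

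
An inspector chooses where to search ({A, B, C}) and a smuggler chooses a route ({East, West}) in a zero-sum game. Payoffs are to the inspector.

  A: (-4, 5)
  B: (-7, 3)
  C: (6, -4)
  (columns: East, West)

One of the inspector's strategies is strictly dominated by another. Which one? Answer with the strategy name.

A gives a strictly higher payoff than B against every column: -4 > -7, 5 > 3.
So B is strictly dominated and the inspector never plays it.

B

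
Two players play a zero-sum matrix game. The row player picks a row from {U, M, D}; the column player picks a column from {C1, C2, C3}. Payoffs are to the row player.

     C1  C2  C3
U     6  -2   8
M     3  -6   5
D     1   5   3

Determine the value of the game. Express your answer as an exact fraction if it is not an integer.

8/3

Row minima: U → -2, M → -6, D → 1; maximin = 1.
Column maxima: C1 → 6, C2 → 5, C3 → 8; minimax = 5.
1 ≠ 5, so there is no saddle point; optimal play is mixed.
M is strictly dominated by U, so the row player never plays it.
C3 is strictly dominated by C1 (it gives the row player strictly more in every row), so the column player never plays it.
On the remaining 2×2 (U, D vs C1, C2):
Let the row player play U with probability p. Expected payoff against C1: 6p + 1(1−p) = 5p + 1; against C2: (-2)p + 5(1−p) = −7p + 5.
Setting these equal: 5p + 1 = −7p + 5 ⇒ 12p = 4 ⇒ p = 1/3, and the value is (5)·(1/3) + 1 = 8/3.
For the column player: with q = P(C1), equating U's and D's payoffs gives 8q − 2 = −4q + 5 ⇒ q = 7/12.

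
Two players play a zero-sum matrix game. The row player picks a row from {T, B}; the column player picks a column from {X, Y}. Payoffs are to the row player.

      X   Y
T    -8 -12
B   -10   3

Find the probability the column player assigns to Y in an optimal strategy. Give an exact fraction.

Row minima: T → -12, B → -10; maximin = -10.
Column maxima: X → -8, Y → 3; minimax = -8.
-10 ≠ -8, so there is no saddle point; optimal play is mixed.
Let the row player play T with probability p. Expected payoff against X: (-8)p + (-10)(1−p) = 2p − 10; against Y: (-12)p + 3(1−p) = −15p + 3.
Setting these equal: 2p − 10 = −15p + 3 ⇒ 17p = 13 ⇒ p = 13/17, and the value is (2)·(13/17) − 10 = -144/17.
For the column player: with q = P(X), equating T's and B's payoffs gives 4q − 12 = −13q + 3 ⇒ q = 15/17.

2/17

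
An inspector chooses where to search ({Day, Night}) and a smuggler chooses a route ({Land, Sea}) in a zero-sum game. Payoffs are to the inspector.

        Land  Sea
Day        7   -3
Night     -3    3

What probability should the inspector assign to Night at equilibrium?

5/8

Row minima: Day → -3, Night → -3; maximin = -3.
Column maxima: Land → 7, Sea → 3; minimax = 3.
-3 ≠ 3, so there is no saddle point; optimal play is mixed.
Let the inspector play Day with probability p. Expected payoff against Land: 7p + (-3)(1−p) = 10p − 3; against Sea: (-3)p + 3(1−p) = −6p + 3.
Setting these equal: 10p − 3 = −6p + 3 ⇒ 16p = 6 ⇒ p = 3/8, and the value is (10)·(3/8) − 3 = 3/4.
For the smuggler: with q = P(Land), equating Day's and Night's payoffs gives 10q − 3 = −6q + 3 ⇒ q = 3/8.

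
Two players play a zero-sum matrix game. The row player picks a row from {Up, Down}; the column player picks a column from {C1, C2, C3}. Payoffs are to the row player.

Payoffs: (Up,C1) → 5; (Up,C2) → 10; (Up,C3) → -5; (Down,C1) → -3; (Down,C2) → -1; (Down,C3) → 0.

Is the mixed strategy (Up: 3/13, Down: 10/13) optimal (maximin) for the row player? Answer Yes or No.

Yes

Against C1 this mix gives (3/13)·5 + (10/13)·(-3) = -15/13.
Against C2 this mix gives (3/13)·10 + (10/13)·(-1) = 20/13.
Against C3 this mix gives (3/13)·(-5) + (10/13)·0 = -15/13.
All of the column player's active replies (C1, C3) yield -15/13, and no column does worse for the row player. The mix makes the column player indifferent and guarantees -15/13, so it is optimal.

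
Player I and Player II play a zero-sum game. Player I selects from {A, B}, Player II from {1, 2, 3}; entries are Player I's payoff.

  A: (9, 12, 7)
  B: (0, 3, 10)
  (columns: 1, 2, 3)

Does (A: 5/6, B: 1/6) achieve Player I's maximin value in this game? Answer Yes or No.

Yes

Against 1 this mix gives (5/6)·9 + (1/6)·0 = 15/2.
Against 2 this mix gives (5/6)·12 + (1/6)·3 = 21/2.
Against 3 this mix gives (5/6)·7 + (1/6)·10 = 15/2.
All of Player II's active replies (1, 3) yield 15/2, and no column does worse for Player I. The mix makes Player II indifferent and guarantees 15/2, so it is optimal.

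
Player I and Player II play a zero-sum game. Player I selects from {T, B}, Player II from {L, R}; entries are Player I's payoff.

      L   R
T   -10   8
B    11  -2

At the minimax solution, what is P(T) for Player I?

Row minima: T → -10, B → -2; maximin = -2.
Column maxima: L → 11, R → 8; minimax = 8.
-2 ≠ 8, so there is no saddle point; optimal play is mixed.
Let Player I play T with probability p. Expected payoff against L: (-10)p + 11(1−p) = −21p + 11; against R: 8p + (-2)(1−p) = 10p − 2.
Setting these equal: −21p + 11 = 10p − 2 ⇒ −31p = -13 ⇒ p = 13/31, and the value is (-21)·(13/31) + 11 = 68/31.
For Player II: with q = P(L), equating T's and B's payoffs gives −18q + 8 = 13q − 2 ⇒ q = 10/31.

13/31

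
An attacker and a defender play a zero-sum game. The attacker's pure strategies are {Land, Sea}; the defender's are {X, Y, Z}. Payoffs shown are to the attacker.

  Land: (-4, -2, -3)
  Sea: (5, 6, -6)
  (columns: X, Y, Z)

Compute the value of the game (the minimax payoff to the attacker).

Row minima: Land → -4, Sea → -6; maximin = -4.
Column maxima: X → 5, Y → 6, Z → -3; minimax = -3.
-4 ≠ -3, so there is no saddle point; optimal play is mixed.
Y is strictly dominated by X (it gives the attacker strictly more in every row), so the defender never plays it.
On the remaining 2×2 (Land, Sea vs X, Z):
Let the attacker play Land with probability p. Expected payoff against X: (-4)p + 5(1−p) = −9p + 5; against Z: (-3)p + (-6)(1−p) = 3p − 6.
Setting these equal: −9p + 5 = 3p − 6 ⇒ −12p = -11 ⇒ p = 11/12, and the value is (-9)·(11/12) + 5 = -13/4.
For the defender: with q = P(X), equating Land's and Sea's payoffs gives −q − 3 = 11q − 6 ⇒ q = 1/4.

-13/4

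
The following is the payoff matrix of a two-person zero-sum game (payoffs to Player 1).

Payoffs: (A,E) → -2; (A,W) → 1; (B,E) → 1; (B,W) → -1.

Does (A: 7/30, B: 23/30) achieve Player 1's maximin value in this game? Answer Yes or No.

No

Against E this mix gives (7/30)·(-2) + (23/30)·1 = 3/10.
Against W this mix gives (7/30)·1 + (23/30)·(-1) = -8/15.
Player 2 will play W, holding Player 1 to -8/15. Shifting weight toward the row that does better against W would raise this floor (the equalizing mix achieves -1/5 against both W and E), so the proposed strategy is not optimal.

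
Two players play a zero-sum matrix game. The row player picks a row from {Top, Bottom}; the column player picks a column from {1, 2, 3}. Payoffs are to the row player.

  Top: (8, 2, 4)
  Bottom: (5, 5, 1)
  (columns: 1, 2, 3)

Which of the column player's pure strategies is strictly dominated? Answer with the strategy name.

3 holds the row player's payoff strictly below 1 in every row: 4 < 8, 1 < 5.
So 1 is strictly dominated for the column player.

1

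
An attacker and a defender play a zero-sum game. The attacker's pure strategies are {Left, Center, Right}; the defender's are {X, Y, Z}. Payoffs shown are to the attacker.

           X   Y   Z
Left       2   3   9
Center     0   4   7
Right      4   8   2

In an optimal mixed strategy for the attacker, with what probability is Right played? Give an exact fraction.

Row minima: Left → 2, Center → 0, Right → 2; maximin = 2.
Column maxima: X → 4, Y → 8, Z → 9; minimax = 4.
2 ≠ 4, so there is no saddle point; optimal play is mixed.
Y is strictly dominated by X (it gives the attacker strictly more in every row), so the defender never plays it.
With Y eliminated, Center is strictly dominated by Left (Left gives the attacker strictly more in every remaining column), so the attacker never plays it.
On the remaining 2×2 (Left, Right vs X, Z):
Let the attacker play Left with probability p. Expected payoff against X: 2p + 4(1−p) = −2p + 4; against Z: 9p + 2(1−p) = 7p + 2.
Setting these equal: −2p + 4 = 7p + 2 ⇒ −9p = -2 ⇒ p = 2/9, and the value is (-2)·(2/9) + 4 = 32/9.
For the defender: with q = P(X), equating Left's and Right's payoffs gives −7q + 9 = 2q + 2 ⇒ q = 7/9.

7/9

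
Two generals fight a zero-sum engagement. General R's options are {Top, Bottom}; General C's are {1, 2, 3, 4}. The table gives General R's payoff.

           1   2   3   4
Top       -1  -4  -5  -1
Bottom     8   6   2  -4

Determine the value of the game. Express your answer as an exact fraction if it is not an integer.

Row minima: Top → -5, Bottom → -4; maximin = -4.
Column maxima: 1 → 8, 2 → 6, 3 → 2, 4 → -1; minimax = -1.
-4 ≠ -1, so there is no saddle point; optimal play is mixed.
1 is strictly dominated by 2 (it gives General R strictly more in every row), so General C never plays it.
2 is strictly dominated by 3 (it gives General R strictly more in every row), so General C never plays it.
On the remaining 2×2 (Top, Bottom vs 3, 4):
Let General R play Top with probability p. Expected payoff against 3: (-5)p + 2(1−p) = −7p + 2; against 4: (-1)p + (-4)(1−p) = 3p − 4.
Setting these equal: −7p + 2 = 3p − 4 ⇒ −10p = -6 ⇒ p = 3/5, and the value is (-7)·(3/5) + 2 = -11/5.
For General C: with q = P(3), equating Top's and Bottom's payoffs gives −4q − 1 = 6q − 4 ⇒ q = 3/10.

-11/5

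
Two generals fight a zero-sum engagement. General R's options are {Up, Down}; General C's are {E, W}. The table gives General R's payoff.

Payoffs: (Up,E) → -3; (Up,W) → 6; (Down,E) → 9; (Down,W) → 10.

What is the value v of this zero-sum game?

Row minima: Up → -3, Down → 9; maximin = 9.
Column maxima: E → 9, W → 10; minimax = 9.
Since maximin = minimax = 9, there is a saddle point and the value is 9.

9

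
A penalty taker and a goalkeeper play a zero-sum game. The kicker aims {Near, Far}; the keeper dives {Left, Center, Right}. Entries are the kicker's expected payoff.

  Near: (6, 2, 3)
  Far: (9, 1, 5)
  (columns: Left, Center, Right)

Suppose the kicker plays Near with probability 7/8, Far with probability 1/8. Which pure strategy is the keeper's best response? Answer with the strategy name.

Center

If the keeper plays Left, the kicker's expected payoff is (7/8)·6 + (1/8)·9 = 51/8.
If the keeper plays Center, the kicker's expected payoff is (7/8)·2 + (1/8)·1 = 15/8.
If the keeper plays Right, the kicker's expected payoff is (7/8)·3 + (1/8)·5 = 13/4.
The keeper minimizes the kicker's payoff; the smallest is 15/8, so the best response is Center.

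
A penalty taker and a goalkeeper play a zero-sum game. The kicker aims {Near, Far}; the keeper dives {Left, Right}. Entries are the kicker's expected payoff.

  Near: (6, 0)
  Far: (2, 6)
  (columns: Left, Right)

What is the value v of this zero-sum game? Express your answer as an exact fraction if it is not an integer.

18/5

Row minima: Near → 0, Far → 2; maximin = 2.
Column maxima: Left → 6, Right → 6; minimax = 6.
2 ≠ 6, so there is no saddle point; optimal play is mixed.
Let the kicker play Near with probability p. Expected payoff against Left: 6p + 2(1−p) = 4p + 2; against Right: 0p + 6(1−p) = −6p + 6.
Setting these equal: 4p + 2 = −6p + 6 ⇒ 10p = 4 ⇒ p = 2/5, and the value is (4)·(2/5) + 2 = 18/5.
For the keeper: with q = P(Left), equating Near's and Far's payoffs gives 6q = −4q + 6 ⇒ q = 3/5.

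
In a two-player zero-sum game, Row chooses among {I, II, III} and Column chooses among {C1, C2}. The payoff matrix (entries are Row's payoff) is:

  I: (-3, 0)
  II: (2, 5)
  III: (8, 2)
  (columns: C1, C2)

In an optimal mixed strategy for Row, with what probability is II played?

Row minima: I → -3, II → 2, III → 2; maximin = 2.
Column maxima: C1 → 8, C2 → 5; minimax = 5.
2 ≠ 5, so there is no saddle point; optimal play is mixed.
I is strictly dominated by II, so Row never plays it.
On the remaining 2×2 (II, III vs C1, C2):
Let Row play II with probability p. Expected payoff against C1: 2p + 8(1−p) = −6p + 8; against C2: 5p + 2(1−p) = 3p + 2.
Setting these equal: −6p + 8 = 3p + 2 ⇒ −9p = -6 ⇒ p = 2/3, and the value is (-6)·(2/3) + 8 = 4.
For Column: with q = P(C1), equating II's and III's payoffs gives −3q + 5 = 6q + 2 ⇒ q = 1/3.

2/3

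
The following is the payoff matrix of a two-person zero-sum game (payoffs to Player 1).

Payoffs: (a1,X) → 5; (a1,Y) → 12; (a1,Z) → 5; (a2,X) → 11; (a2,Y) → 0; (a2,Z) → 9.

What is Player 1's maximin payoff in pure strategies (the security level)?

5

Row minima: a1 → 5, a2 → 0.
The best of these is 5.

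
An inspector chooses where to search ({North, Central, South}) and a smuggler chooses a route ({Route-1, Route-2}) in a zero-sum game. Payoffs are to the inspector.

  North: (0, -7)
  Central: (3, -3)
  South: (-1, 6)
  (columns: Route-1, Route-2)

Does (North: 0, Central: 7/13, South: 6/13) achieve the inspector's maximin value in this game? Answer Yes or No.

Yes

Against Route-1 this mix gives (7/13)·3 + (6/13)·(-1) = 15/13.
Against Route-2 this mix gives (7/13)·(-3) + (6/13)·6 = 15/13.
All of the smuggler's active replies (Route-1, Route-2) yield 15/13, and no column does worse for the inspector. The mix makes the smuggler indifferent and guarantees 15/13, so it is optimal.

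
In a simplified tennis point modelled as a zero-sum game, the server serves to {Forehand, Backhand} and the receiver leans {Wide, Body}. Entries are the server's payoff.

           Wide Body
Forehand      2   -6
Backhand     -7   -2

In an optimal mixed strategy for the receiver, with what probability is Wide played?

Row minima: Forehand → -6, Backhand → -7; maximin = -6.
Column maxima: Wide → 2, Body → -2; minimax = -2.
-6 ≠ -2, so there is no saddle point; optimal play is mixed.
Let the server play Forehand with probability p. Expected payoff against Wide: 2p + (-7)(1−p) = 9p − 7; against Body: (-6)p + (-2)(1−p) = −4p − 2.
Setting these equal: 9p − 7 = −4p − 2 ⇒ 13p = 5 ⇒ p = 5/13, and the value is (9)·(5/13) − 7 = -46/13.
For the receiver: with q = P(Wide), equating Forehand's and Backhand's payoffs gives 8q − 6 = −5q − 2 ⇒ q = 4/13.

4/13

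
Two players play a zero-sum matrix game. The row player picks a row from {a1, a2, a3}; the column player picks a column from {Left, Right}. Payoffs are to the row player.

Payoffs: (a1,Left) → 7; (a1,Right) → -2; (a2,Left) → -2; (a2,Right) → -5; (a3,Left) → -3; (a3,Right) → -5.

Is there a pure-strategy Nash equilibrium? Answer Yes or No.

Row minima: a1 → -2, a2 → -5, a3 → -5; maximin = -2.
Column maxima: Left → 7, Right → -2; minimax = -2.
maximin = minimax = -2, so a saddle point exists.

Yes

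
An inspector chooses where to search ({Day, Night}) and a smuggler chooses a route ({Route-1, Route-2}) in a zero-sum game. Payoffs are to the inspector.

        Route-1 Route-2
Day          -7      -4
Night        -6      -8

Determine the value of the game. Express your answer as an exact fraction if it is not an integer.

-32/5

Row minima: Day → -7, Night → -8; maximin = -7.
Column maxima: Route-1 → -6, Route-2 → -4; minimax = -6.
-7 ≠ -6, so there is no saddle point; optimal play is mixed.
Let the inspector play Day with probability p. Expected payoff against Route-1: (-7)p + (-6)(1−p) = −p − 6; against Route-2: (-4)p + (-8)(1−p) = 4p − 8.
Setting these equal: −p − 6 = 4p − 8 ⇒ −5p = -2 ⇒ p = 2/5, and the value is (-1)·(2/5) − 6 = -32/5.
For the smuggler: with q = P(Route-1), equating Day's and Night's payoffs gives −3q − 4 = 2q − 8 ⇒ q = 4/5.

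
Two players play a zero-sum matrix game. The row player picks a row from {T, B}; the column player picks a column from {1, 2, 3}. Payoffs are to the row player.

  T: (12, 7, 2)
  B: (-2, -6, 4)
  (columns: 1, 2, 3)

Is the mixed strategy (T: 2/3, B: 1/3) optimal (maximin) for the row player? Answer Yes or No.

Against 1 this mix gives (2/3)·12 + (1/3)·(-2) = 22/3.
Against 2 this mix gives (2/3)·7 + (1/3)·(-6) = 8/3.
Against 3 this mix gives (2/3)·2 + (1/3)·4 = 8/3.
All of the column player's active replies (2, 3) yield 8/3, and no column does worse for the row player. The mix makes the column player indifferent and guarantees 8/3, so it is optimal.

Yes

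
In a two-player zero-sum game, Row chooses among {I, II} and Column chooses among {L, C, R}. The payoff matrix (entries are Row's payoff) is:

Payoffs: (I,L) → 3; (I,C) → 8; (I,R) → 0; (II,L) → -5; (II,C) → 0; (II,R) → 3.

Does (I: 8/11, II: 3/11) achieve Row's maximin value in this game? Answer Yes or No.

Yes

Against L this mix gives (8/11)·3 + (3/11)·(-5) = 9/11.
Against C this mix gives (8/11)·8 + (3/11)·0 = 64/11.
Against R this mix gives (8/11)·0 + (3/11)·3 = 9/11.
All of Column's active replies (L, R) yield 9/11, and no column does worse for Row. The mix makes Column indifferent and guarantees 9/11, so it is optimal.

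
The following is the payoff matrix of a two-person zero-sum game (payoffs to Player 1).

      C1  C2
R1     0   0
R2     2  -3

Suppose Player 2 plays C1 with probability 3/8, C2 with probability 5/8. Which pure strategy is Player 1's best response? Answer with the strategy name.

R1

Expected payoff of R1: (3/8)·0 + (5/8)·0 = 0.
Expected payoff of R2: (3/8)·2 + (5/8)·(-3) = -9/8.
The largest is 0, so Player 1's best response is R1.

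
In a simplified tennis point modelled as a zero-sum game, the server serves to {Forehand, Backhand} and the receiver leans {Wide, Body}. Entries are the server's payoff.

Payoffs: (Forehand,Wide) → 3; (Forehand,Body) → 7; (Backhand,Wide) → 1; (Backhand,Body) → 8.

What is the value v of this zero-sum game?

3

Row minima: Forehand → 3, Backhand → 1; maximin = 3.
Column maxima: Wide → 3, Body → 8; minimax = 3.
Since maximin = minimax = 3, there is a saddle point and the value is 3.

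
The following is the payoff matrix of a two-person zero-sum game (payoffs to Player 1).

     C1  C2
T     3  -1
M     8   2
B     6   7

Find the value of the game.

44/7

Row minima: T → -1, M → 2, B → 6; maximin = 6.
Column maxima: C1 → 8, C2 → 7; minimax = 7.
6 ≠ 7, so there is no saddle point; optimal play is mixed.
T is strictly dominated by M, so Player 1 never plays it.
On the remaining 2×2 (M, B vs C1, C2):
Let Player 1 play M with probability p. Expected payoff against C1: 8p + 6(1−p) = 2p + 6; against C2: 2p + 7(1−p) = −5p + 7.
Setting these equal: 2p + 6 = −5p + 7 ⇒ 7p = 1 ⇒ p = 1/7, and the value is (2)·(1/7) + 6 = 44/7.
For Player 2: with q = P(C1), equating M's and B's payoffs gives 6q + 2 = −q + 7 ⇒ q = 5/7.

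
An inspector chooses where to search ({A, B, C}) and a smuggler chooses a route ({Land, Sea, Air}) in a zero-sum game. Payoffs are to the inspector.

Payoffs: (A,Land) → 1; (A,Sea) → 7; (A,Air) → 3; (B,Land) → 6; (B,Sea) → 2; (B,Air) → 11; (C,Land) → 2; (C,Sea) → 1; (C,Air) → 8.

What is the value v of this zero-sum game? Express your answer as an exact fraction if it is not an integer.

4

Row minima: A → 1, B → 2, C → 1; maximin = 2.
Column maxima: Land → 6, Sea → 7, Air → 11; minimax = 6.
2 ≠ 6, so there is no saddle point; optimal play is mixed.
C is strictly dominated by B, so the inspector never plays it.
Air is strictly dominated by Land (it gives the inspector strictly more in every row), so the smuggler never plays it.
On the remaining 2×2 (A, B vs Land, Sea):
Let the inspector play A with probability p. Expected payoff against Land: 1p + 6(1−p) = −5p + 6; against Sea: 7p + 2(1−p) = 5p + 2.
Setting these equal: −5p + 6 = 5p + 2 ⇒ −10p = -4 ⇒ p = 2/5, and the value is (-5)·(2/5) + 6 = 4.
For the smuggler: with q = P(Land), equating A's and B's payoffs gives −6q + 7 = 4q + 2 ⇒ q = 1/2.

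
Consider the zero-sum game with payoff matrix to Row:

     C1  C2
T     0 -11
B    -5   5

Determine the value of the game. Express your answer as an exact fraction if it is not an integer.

Row minima: T → -11, B → -5; maximin = -5.
Column maxima: C1 → 0, C2 → 5; minimax = 0.
-5 ≠ 0, so there is no saddle point; optimal play is mixed.
Let Row play T with probability p. Expected payoff against C1: 0p + (-5)(1−p) = 5p − 5; against C2: (-11)p + 5(1−p) = −16p + 5.
Setting these equal: 5p − 5 = −16p + 5 ⇒ 21p = 10 ⇒ p = 10/21, and the value is (5)·(10/21) − 5 = -55/21.
For Column: with q = P(C1), equating T's and B's payoffs gives 11q − 11 = −10q + 5 ⇒ q = 16/21.

-55/21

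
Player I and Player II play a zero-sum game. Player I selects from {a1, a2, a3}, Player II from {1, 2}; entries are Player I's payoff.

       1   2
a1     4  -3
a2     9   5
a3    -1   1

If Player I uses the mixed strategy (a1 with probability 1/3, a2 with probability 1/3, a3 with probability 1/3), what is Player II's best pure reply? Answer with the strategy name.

2

If Player II plays 1, Player I's expected payoff is (1/3)·4 + (1/3)·9 + (1/3)·(-1) = 4.
If Player II plays 2, Player I's expected payoff is (1/3)·(-3) + (1/3)·5 + (1/3)·1 = 1.
Player II minimizes Player I's payoff; the smallest is 1, so the best response is 2.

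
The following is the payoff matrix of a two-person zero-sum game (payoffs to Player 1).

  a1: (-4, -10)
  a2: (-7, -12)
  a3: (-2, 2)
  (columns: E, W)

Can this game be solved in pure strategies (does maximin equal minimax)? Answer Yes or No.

Row minima: a1 → -10, a2 → -12, a3 → -2; maximin = -2.
Column maxima: E → -2, W → 2; minimax = -2.
maximin = minimax = -2, so a saddle point exists.

Yes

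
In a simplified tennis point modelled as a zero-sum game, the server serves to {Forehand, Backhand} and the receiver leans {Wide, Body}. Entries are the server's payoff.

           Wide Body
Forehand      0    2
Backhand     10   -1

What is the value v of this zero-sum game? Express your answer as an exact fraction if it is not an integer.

Row minima: Forehand → 0, Backhand → -1; maximin = 0.
Column maxima: Wide → 10, Body → 2; minimax = 2.
0 ≠ 2, so there is no saddle point; optimal play is mixed.
Let the server play Forehand with probability p. Expected payoff against Wide: 0p + 10(1−p) = −10p + 10; against Body: 2p + (-1)(1−p) = 3p − 1.
Setting these equal: −10p + 10 = 3p − 1 ⇒ −13p = -11 ⇒ p = 11/13, and the value is (-10)·(11/13) + 10 = 20/13.
For the receiver: with q = P(Wide), equating Forehand's and Backhand's payoffs gives −2q + 2 = 11q − 1 ⇒ q = 3/13.

20/13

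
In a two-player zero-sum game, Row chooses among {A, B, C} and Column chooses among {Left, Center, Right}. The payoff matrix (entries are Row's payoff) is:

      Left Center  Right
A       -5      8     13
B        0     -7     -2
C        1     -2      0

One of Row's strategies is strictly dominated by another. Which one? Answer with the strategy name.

C gives a strictly higher payoff than B against every column: 1 > 0, -2 > -7, 0 > -2.
So B is strictly dominated and Row never plays it.

B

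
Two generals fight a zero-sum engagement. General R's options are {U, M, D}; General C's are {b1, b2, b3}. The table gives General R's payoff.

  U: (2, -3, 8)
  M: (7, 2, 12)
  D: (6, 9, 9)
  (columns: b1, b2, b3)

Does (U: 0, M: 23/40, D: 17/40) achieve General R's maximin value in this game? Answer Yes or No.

Against b1 this mix gives (23/40)·7 + (17/40)·6 = 263/40.
Against b2 this mix gives (23/40)·2 + (17/40)·9 = 199/40.
Against b3 this mix gives (23/40)·12 + (17/40)·9 = 429/40.
General C will play b2, holding General R to 199/40. Shifting weight toward the row that does better against b2 would raise this floor (the equalizing mix achieves 51/8 against both b2 and b1), so the proposed strategy is not optimal.

No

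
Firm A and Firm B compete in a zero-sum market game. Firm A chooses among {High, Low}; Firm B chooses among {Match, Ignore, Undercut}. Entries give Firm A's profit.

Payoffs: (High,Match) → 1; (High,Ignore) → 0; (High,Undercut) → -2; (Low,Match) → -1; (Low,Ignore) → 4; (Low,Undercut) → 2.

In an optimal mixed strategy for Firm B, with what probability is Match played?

Row minima: High → -2, Low → -1; maximin = -1.
Column maxima: Match → 1, Ignore → 4, Undercut → 2; minimax = 1.
-1 ≠ 1, so there is no saddle point; optimal play is mixed.
Ignore is strictly dominated by Undercut (it gives Firm A strictly more in every row), so Firm B never plays it.
On the remaining 2×2 (High, Low vs Match, Undercut):
Let Firm A play High with probability p. Expected payoff against Match: 1p + (-1)(1−p) = 2p − 1; against Undercut: (-2)p + 2(1−p) = −4p + 2.
Setting these equal: 2p − 1 = −4p + 2 ⇒ 6p = 3 ⇒ p = 1/2, and the value is (2)·(1/2) − 1 = 0.
For Firm B: with q = P(Match), equating High's and Low's payoffs gives 3q − 2 = −3q + 2 ⇒ q = 2/3.

2/3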